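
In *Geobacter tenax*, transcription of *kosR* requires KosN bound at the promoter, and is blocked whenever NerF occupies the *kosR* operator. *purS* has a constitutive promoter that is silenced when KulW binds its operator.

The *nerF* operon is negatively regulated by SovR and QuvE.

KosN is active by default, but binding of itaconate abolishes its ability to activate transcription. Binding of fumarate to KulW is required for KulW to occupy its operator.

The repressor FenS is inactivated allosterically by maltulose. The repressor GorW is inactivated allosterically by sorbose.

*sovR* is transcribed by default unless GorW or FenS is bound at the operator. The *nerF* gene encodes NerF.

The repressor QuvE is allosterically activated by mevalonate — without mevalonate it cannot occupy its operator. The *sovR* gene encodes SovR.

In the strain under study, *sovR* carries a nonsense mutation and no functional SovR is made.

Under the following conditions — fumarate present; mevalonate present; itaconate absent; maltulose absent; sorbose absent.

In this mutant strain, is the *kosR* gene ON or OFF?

SovR is non-functional in this strain, so it has no effect.
Mevalonate is present, so QuvE is active.
With repressor QuvE bound, *nerF* is not transcribed.
So NerF is not produced.
Itaconate is absent, so KosN is active.
No repressor is bound and KosN is active, so *kosR* is transcribed.

ON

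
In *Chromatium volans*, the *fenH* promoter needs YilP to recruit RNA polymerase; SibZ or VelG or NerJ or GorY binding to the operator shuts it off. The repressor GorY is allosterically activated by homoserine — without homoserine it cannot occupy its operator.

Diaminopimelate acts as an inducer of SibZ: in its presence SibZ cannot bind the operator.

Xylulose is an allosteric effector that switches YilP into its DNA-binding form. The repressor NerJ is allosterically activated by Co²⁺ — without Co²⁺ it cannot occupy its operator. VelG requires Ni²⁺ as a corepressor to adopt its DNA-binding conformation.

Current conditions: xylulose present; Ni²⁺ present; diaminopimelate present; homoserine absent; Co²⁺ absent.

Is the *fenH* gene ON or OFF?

Diaminopimelate is present, so SibZ is inactive.
Ni²⁺ is present, so VelG is active.
Xylulose is present, so YilP is active.
Co²⁺ is absent, so NerJ is inactive.
Homoserine is absent, so GorY is inactive.
With repressor VelG bound, *fenH* is not transcribed.

OFF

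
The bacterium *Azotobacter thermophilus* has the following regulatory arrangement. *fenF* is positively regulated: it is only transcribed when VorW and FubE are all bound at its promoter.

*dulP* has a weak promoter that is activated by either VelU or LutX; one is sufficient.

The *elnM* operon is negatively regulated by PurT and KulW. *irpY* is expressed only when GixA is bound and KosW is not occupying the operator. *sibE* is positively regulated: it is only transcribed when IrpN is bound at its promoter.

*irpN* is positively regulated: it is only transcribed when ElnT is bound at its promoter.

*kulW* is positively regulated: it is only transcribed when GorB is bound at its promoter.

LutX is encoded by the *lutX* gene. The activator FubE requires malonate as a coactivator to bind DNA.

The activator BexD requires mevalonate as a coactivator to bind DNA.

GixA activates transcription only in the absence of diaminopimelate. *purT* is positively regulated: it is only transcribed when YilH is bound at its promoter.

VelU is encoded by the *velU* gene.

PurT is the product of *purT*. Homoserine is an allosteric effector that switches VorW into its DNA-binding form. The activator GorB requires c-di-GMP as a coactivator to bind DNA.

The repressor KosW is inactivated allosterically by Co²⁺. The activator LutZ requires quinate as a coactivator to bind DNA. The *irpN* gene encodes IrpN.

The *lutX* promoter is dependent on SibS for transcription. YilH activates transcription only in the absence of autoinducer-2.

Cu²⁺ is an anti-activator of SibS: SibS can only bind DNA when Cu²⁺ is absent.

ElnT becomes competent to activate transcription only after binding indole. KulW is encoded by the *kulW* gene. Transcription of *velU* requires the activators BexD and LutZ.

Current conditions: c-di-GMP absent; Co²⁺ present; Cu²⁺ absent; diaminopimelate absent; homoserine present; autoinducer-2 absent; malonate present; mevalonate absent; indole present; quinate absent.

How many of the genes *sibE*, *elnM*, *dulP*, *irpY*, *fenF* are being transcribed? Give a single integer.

4

Indole is present, so ElnT is active.
No repressor is bound and ElnT is active, so *irpN* is transcribed.
So IrpN is produced and active.
No repressor is bound and IrpN is active, so *sibE* is transcribed.
→ *sibE* is ON.
Autoinducer-2 is absent, so YilH is active.
No repressor is bound and YilH is active, so *purT* is transcribed.
So PurT is produced and active.
c-di-GMP is absent, so GorB is inactive.
Required activator GorB is absent, so *kulW* is not transcribed.
So KulW is not produced.
With repressor PurT bound, *elnM* is not transcribed.
→ *elnM* is OFF.
Mevalonate is absent, so BexD is inactive.
Quinate is absent, so LutZ is inactive.
Required activator BexD is absent, so *velU* is not transcribed.
So VelU is not produced.
Cu²⁺ is absent, so SibS is active.
No repressor is bound and SibS is active, so *lutX* is transcribed.
So LutX is produced and active.
Activator LutX is present, so *dulP* is transcribed.
→ *dulP* is ON.
Co²⁺ is present, so KosW is inactive.
Diaminopimelate is absent, so GixA is active.
No repressor is bound and GixA is active, so *irpY* is transcribed.
→ *irpY* is ON.
Homoserine is present, so VorW is active.
Malonate is present, so FubE is active.
No repressor is bound and VorW and FubE are active, so *fenF* is transcribed.
→ *fenF* is ON.
4 of the 5 genes are transcribed.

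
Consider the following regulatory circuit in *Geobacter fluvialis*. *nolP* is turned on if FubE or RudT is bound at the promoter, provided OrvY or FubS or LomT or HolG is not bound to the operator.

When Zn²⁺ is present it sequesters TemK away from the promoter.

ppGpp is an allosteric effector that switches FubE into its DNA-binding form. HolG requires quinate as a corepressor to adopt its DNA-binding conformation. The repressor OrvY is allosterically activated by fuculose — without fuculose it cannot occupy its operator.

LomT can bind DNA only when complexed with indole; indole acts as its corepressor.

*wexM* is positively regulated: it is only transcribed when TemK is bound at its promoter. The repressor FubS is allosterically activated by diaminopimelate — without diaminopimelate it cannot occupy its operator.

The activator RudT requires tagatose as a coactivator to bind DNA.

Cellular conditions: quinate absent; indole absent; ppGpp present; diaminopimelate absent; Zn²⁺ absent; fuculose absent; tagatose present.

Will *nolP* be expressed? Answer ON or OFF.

Fuculose is absent, so OrvY is inactive.
ppGpp is present, so FubE is active.
Diaminopimelate is absent, so FubS is inactive.
Indole is absent, so LomT is inactive.
Tagatose is present, so RudT is active.
Quinate is absent, so HolG is inactive.
Activator FubE is present, so *nolP* is transcribed.

ON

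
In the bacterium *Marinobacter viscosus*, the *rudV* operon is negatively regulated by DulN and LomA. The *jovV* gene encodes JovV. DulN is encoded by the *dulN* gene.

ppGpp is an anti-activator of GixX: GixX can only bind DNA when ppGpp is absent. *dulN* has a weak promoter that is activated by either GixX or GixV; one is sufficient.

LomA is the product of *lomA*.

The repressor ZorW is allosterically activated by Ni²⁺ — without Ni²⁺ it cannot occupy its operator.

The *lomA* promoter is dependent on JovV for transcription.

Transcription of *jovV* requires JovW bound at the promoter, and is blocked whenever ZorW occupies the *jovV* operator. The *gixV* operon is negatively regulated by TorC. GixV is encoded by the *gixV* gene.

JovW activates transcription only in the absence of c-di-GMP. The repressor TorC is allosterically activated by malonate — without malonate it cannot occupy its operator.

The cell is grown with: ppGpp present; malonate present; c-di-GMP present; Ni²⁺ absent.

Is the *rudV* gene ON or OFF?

ppGpp is present, so GixX is inactive.
Malonate is present, so TorC is active.
With repressor TorC bound, *gixV* is not transcribed.
So GixV is not produced.
No activator is available at the *dulN* promoter, so *dulN* is not transcribed.
So DulN is not produced.
c-di-GMP is present, so JovW is inactive.
Ni²⁺ is absent, so ZorW is inactive.
Required activator JovW is absent, so *jovV* is not transcribed.
So JovV is not produced.
Required activator JovV is absent, so *lomA* is not transcribed.
So LomA is not produced.
With no repressor bound, *rudV* is transcribed.

ON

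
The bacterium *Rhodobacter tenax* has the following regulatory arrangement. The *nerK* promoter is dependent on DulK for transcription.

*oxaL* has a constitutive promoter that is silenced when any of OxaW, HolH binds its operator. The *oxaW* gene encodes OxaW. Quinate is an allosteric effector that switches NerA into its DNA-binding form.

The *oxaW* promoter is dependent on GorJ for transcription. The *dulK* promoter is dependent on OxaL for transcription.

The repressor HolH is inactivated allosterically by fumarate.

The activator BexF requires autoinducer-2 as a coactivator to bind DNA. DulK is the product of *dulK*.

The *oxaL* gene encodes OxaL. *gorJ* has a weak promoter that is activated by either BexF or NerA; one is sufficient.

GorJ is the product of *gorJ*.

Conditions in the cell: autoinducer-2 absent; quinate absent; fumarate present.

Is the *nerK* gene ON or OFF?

ON

Autoinducer-2 is absent, so BexF is inactive.
Quinate is absent, so NerA is inactive.
No activator is available at the *gorJ* promoter, so *gorJ* is not transcribed.
So GorJ is not produced.
Required activator GorJ is absent, so *oxaW* is not transcribed.
So OxaW is not produced.
Fumarate is present, so HolH is inactive.
With no repressor bound, *oxaL* is transcribed.
So OxaL is produced and active.
No repressor is bound and OxaL is active, so *dulK* is transcribed.
So DulK is produced and active.
No repressor is bound and DulK is active, so *nerK* is transcribed.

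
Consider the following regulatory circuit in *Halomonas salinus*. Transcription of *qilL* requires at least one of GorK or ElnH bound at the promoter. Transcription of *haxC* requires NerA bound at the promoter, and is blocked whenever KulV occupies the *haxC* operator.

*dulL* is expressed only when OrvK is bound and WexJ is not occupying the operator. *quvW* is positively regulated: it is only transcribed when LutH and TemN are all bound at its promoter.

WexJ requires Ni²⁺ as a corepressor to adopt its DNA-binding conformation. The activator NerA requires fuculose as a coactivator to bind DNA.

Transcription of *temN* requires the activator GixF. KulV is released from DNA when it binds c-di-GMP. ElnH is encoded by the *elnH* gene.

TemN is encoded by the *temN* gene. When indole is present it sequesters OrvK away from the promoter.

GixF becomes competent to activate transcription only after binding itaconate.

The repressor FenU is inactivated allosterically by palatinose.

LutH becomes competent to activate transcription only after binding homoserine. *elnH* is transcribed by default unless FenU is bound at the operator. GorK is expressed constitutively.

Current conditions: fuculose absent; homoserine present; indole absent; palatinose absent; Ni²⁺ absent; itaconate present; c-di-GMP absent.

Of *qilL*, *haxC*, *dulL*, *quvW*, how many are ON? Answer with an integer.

3

GorK is produced constitutively and is active.
Palatinose is absent, so FenU is active.
With repressor FenU bound, *elnH* is not transcribed.
So ElnH is not produced.
Activator GorK is present, so *qilL* is transcribed.
→ *qilL* is ON.
c-di-GMP is absent, so KulV is active.
Fuculose is absent, so NerA is inactive.
With repressor KulV bound, *haxC* is not transcribed.
→ *haxC* is OFF.
Indole is absent, so OrvK is active.
Ni²⁺ is absent, so WexJ is inactive.
No repressor is bound and OrvK is active, so *dulL* is transcribed.
→ *dulL* is ON.
Homoserine is present, so LutH is active.
Itaconate is present, so GixF is active.
No repressor is bound and GixF is active, so *temN* is transcribed.
So TemN is produced and active.
No repressor is bound and LutH and TemN are active, so *quvW* is transcribed.
→ *quvW* is ON.
3 of the 4 genes are transcribed.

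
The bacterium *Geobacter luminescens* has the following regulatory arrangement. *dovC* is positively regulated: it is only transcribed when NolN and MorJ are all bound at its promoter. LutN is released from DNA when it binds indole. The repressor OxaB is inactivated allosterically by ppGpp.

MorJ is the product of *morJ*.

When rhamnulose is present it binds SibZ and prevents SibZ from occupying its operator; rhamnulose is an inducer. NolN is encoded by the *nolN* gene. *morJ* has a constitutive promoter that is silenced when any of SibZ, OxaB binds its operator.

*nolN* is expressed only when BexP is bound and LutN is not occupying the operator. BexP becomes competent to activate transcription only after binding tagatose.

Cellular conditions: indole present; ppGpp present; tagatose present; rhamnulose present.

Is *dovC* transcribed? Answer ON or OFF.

Indole is present, so LutN is inactive.
Tagatose is present, so BexP is active.
No repressor is bound and BexP is active, so *nolN* is transcribed.
So NolN is produced and active.
Rhamnulose is present, so SibZ is inactive.
ppGpp is present, so OxaB is inactive.
With no repressor bound, *morJ* is transcribed.
So MorJ is produced and active.
No repressor is bound and NolN and MorJ are active, so *dovC* is transcribed.

ON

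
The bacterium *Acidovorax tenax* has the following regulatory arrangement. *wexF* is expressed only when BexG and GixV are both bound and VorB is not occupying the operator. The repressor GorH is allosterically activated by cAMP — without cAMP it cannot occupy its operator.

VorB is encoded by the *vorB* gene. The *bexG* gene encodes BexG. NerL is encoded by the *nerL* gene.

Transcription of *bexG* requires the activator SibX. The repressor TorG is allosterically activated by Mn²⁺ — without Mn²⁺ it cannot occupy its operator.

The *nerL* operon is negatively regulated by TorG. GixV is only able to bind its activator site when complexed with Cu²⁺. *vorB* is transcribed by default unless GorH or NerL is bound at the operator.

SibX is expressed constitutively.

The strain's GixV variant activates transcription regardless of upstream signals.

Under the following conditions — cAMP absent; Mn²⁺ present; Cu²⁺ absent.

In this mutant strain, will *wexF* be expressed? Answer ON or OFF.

cAMP is absent, so GorH is inactive.
Mn²⁺ is present, so TorG is active.
With repressor TorG bound, *nerL* is not transcribed.
So NerL is not produced.
With no repressor bound, *vorB* is transcribed.
So VorB is produced and active.
SibX is produced constitutively and is active.
No repressor is bound and SibX is active, so *bexG* is transcribed.
So BexG is produced and active.
GixV is constitutively active in this strain.
With repressor VorB bound, *wexF* is not transcribed.

OFF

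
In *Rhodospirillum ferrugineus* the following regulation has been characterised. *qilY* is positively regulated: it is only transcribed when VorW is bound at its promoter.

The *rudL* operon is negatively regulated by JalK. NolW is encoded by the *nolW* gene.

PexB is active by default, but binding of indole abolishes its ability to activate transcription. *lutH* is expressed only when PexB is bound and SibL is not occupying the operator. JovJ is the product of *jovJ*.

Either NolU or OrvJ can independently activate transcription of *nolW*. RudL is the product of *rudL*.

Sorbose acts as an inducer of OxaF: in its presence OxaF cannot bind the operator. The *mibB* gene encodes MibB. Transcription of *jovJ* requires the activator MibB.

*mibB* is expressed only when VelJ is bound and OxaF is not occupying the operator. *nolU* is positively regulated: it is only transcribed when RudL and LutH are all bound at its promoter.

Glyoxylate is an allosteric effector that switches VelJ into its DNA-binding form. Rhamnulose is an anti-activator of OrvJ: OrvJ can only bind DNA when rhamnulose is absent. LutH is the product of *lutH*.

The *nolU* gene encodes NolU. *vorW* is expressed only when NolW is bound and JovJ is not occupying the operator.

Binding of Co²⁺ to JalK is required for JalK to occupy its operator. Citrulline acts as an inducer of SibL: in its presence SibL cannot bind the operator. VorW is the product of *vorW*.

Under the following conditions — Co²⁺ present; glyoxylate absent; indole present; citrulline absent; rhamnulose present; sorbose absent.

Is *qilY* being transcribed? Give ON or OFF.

OFF

Co²⁺ is present, so JalK is active.
With repressor JalK bound, *rudL* is not transcribed.
So RudL is not produced.
Citrulline is absent, so SibL is active.
Indole is present, so PexB is inactive.
With repressor SibL bound, *lutH* is not transcribed.
So LutH is not produced.
Required activator RudL is absent, so *nolU* is not transcribed.
So NolU is not produced.
Rhamnulose is present, so OrvJ is inactive.
No activator is available at the *nolW* promoter, so *nolW* is not transcribed.
So NolW is not produced.
Sorbose is absent, so OxaF is active.
Glyoxylate is absent, so VelJ is inactive.
With repressor OxaF bound, *mibB* is not transcribed.
So MibB is not produced.
Required activator MibB is absent, so *jovJ* is not transcribed.
So JovJ is not produced.
Required activator NolW is absent, so *vorW* is not transcribed.
So VorW is not produced.
Required activator VorW is absent, so *qilY* is not transcribed.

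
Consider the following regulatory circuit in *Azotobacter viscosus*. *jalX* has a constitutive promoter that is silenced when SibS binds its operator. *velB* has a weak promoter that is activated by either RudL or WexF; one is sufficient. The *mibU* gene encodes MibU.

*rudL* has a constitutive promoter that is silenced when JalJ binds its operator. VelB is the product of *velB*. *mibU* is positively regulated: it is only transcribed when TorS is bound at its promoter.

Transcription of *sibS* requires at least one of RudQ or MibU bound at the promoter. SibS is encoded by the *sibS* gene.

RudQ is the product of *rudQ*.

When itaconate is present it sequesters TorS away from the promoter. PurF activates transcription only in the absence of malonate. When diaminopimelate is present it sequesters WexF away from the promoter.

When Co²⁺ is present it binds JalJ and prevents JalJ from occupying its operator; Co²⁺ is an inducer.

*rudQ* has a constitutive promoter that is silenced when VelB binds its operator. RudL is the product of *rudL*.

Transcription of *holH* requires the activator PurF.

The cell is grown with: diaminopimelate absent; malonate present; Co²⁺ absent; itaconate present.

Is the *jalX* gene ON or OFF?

Co²⁺ is absent, so JalJ is active.
With repressor JalJ bound, *rudL* is not transcribed.
So RudL is not produced.
Diaminopimelate is absent, so WexF is active.
Activator WexF is present, so *velB* is transcribed.
So VelB is produced and active.
With repressor VelB bound, *rudQ* is not transcribed.
So RudQ is not produced.
Itaconate is present, so TorS is inactive.
Required activator TorS is absent, so *mibU* is not transcribed.
So MibU is not produced.
No activator is available at the *sibS* promoter, so *sibS* is not transcribed.
So SibS is not produced.
With no repressor bound, *jalX* is transcribed.

ON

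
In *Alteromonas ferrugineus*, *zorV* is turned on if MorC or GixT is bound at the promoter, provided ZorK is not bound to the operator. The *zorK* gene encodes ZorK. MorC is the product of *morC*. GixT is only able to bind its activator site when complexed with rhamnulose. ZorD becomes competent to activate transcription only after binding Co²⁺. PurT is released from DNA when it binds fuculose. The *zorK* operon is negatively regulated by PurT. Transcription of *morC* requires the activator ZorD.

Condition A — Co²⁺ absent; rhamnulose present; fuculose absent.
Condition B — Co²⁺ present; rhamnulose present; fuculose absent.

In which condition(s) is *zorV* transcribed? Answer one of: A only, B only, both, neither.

Condition A:
Co²⁺ is absent, so ZorD is inactive.
Required activator ZorD is absent, so *morC* is not transcribed.
So MorC is not produced.
Rhamnulose is present, so GixT is active.
Fuculose is absent, so PurT is active.
With repressor PurT bound, *zorK* is not transcribed.
So ZorK is not produced.
Activator GixT is present, so *zorV* is transcribed.
→ *zorV* is ON in A.
Condition B:
Co²⁺ is present, so ZorD is active.
No repressor is bound and ZorD is active, so *morC* is transcribed.
So MorC is produced and active.
Rhamnulose is present, so GixT is active.
Fuculose is absent, so PurT is active.
With repressor PurT bound, *zorK* is not transcribed.
So ZorK is not produced.
Activator MorC is present, so *zorV* is transcribed.
→ *zorV* is ON in B.

both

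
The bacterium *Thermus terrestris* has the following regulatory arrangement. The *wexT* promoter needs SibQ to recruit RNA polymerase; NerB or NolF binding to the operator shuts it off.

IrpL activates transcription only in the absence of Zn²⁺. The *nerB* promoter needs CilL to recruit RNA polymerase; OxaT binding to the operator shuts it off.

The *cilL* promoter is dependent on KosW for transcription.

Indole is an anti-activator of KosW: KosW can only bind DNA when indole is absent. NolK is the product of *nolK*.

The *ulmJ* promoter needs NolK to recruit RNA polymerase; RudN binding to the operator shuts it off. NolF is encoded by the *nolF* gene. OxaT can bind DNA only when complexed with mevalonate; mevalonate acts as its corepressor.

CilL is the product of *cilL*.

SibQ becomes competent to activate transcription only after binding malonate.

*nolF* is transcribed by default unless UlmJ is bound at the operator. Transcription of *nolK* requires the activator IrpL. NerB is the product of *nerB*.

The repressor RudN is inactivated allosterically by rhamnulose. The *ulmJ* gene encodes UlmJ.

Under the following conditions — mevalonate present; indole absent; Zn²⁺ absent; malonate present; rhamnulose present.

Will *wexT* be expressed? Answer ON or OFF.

ON

Mevalonate is present, so OxaT is active.
Indole is absent, so KosW is active.
No repressor is bound and KosW is active, so *cilL* is transcribed.
So CilL is produced and active.
With repressor OxaT bound, *nerB* is not transcribed.
So NerB is not produced.
Malonate is present, so SibQ is active.
Rhamnulose is present, so RudN is inactive.
Zn²⁺ is absent, so IrpL is active.
No repressor is bound and IrpL is active, so *nolK* is transcribed.
So NolK is produced and active.
No repressor is bound and NolK is active, so *ulmJ* is transcribed.
So UlmJ is produced and active.
With repressor UlmJ bound, *nolF* is not transcribed.
So NolF is not produced.
No repressor is bound and SibQ is active, so *wexT* is transcribed.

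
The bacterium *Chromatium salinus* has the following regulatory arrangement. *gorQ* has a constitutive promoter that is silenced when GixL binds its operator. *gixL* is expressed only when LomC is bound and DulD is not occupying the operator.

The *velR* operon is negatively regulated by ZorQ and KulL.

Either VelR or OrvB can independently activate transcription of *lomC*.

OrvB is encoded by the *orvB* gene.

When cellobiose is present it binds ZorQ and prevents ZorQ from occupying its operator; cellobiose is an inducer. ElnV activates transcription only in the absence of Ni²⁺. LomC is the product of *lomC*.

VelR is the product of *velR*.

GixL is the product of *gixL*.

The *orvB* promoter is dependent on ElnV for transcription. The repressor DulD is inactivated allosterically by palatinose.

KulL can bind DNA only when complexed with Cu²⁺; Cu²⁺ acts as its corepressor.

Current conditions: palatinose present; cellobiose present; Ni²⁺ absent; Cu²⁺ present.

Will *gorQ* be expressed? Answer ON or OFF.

OFF

Cellobiose is present, so ZorQ is inactive.
Cu²⁺ is present, so KulL is active.
With repressor KulL bound, *velR* is not transcribed.
So VelR is not produced.
Ni²⁺ is absent, so ElnV is active.
No repressor is bound and ElnV is active, so *orvB* is transcribed.
So OrvB is produced and active.
Activator OrvB is present, so *lomC* is transcribed.
So LomC is produced and active.
Palatinose is present, so DulD is inactive.
No repressor is bound and LomC is active, so *gixL* is transcribed.
So GixL is produced and active.
With repressor GixL bound, *gorQ* is not transcribed.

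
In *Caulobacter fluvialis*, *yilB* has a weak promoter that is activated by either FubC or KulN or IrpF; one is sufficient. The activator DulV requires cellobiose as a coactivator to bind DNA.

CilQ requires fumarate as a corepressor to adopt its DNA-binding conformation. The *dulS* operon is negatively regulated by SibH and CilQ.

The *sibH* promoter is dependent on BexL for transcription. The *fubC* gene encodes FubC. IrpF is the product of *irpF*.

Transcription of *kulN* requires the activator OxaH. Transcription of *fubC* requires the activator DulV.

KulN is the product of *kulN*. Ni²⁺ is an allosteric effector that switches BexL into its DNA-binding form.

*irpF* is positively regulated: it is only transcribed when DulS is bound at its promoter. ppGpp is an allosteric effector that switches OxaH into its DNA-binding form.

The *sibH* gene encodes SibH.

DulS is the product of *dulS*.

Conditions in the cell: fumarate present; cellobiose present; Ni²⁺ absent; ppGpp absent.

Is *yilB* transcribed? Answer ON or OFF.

Cellobiose is present, so DulV is active.
No repressor is bound and DulV is active, so *fubC* is transcribed.
So FubC is produced and active.
ppGpp is absent, so OxaH is inactive.
Required activator OxaH is absent, so *kulN* is not transcribed.
So KulN is not produced.
Ni²⁺ is absent, so BexL is inactive.
Required activator BexL is absent, so *sibH* is not transcribed.
So SibH is not produced.
Fumarate is present, so CilQ is active.
With repressor CilQ bound, *dulS* is not transcribed.
So DulS is not produced.
Required activator DulS is absent, so *irpF* is not transcribed.
So IrpF is not produced.
Activator FubC is present, so *yilB* is transcribed.

ON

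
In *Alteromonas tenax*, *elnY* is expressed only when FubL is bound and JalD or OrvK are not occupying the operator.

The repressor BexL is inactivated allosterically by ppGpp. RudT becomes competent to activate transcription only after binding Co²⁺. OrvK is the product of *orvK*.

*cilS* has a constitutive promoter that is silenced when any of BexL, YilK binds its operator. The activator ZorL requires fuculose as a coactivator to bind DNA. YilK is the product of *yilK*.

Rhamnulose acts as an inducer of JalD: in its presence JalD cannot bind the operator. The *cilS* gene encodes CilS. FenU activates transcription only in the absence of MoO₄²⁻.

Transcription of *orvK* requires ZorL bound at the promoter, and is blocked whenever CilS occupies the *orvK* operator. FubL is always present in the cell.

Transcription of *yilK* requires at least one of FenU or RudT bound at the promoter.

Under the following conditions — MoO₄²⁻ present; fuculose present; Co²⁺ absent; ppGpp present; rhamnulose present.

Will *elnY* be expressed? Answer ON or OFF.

FubL is produced constitutively and is active.
Rhamnulose is present, so JalD is inactive.
Fuculose is present, so ZorL is active.
ppGpp is present, so BexL is inactive.
MoO₄²⁻ is present, so FenU is inactive.
Co²⁺ is absent, so RudT is inactive.
No activator is available at the *yilK* promoter, so *yilK* is not transcribed.
So YilK is not produced.
With no repressor bound, *cilS* is transcribed.
So CilS is produced and active.
With repressor CilS bound, *orvK* is not transcribed.
So OrvK is not produced.
No repressor is bound and FubL is active, so *elnY* is transcribed.

ON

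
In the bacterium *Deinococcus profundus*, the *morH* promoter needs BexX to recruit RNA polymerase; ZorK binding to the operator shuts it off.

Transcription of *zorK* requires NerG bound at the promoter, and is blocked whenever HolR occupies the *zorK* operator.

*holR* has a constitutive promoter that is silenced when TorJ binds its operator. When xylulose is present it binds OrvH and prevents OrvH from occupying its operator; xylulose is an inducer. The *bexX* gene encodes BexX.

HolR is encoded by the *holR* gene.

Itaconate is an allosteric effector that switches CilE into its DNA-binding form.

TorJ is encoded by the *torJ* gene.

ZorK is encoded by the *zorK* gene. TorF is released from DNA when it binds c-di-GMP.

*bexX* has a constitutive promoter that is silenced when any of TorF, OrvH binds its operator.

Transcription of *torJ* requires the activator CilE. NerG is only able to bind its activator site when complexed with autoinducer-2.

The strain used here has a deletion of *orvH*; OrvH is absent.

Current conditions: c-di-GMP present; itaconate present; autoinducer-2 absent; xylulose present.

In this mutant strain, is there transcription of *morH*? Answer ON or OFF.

Autoinducer-2 is absent, so NerG is inactive.
Itaconate is present, so CilE is active.
No repressor is bound and CilE is active, so *torJ* is transcribed.
So TorJ is produced and active.
With repressor TorJ bound, *holR* is not transcribed.
So HolR is not produced.
Required activator NerG is absent, so *zorK* is not transcribed.
So ZorK is not produced.
c-di-GMP is present, so TorF is inactive.
OrvH is non-functional in this strain, so it has no effect.
With no repressor bound, *bexX* is transcribed.
So BexX is produced and active.
No repressor is bound and BexX is active, so *morH* is transcribed.

ON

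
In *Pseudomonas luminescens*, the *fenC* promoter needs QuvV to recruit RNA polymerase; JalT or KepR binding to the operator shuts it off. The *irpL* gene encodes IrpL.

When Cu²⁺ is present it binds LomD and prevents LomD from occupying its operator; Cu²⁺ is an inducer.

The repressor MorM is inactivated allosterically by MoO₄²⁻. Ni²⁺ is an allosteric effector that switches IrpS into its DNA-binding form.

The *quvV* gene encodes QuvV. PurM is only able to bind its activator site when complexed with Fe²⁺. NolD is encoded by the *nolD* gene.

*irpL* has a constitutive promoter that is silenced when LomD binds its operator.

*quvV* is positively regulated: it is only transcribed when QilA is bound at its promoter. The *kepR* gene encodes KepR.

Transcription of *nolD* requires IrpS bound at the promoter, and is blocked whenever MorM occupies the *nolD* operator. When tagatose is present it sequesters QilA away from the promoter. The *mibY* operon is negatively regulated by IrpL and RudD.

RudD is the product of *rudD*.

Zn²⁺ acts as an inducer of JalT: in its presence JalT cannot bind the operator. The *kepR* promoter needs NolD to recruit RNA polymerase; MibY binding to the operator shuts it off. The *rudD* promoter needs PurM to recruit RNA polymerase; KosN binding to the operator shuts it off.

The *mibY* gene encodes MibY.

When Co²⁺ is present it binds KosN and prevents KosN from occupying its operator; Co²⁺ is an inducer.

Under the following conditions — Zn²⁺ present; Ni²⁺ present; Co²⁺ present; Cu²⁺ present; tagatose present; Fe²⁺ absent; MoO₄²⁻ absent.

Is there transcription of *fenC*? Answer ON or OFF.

Zn²⁺ is present, so JalT is inactive.
Tagatose is present, so QilA is inactive.
Required activator QilA is absent, so *quvV* is not transcribed.
So QuvV is not produced.
MoO₄²⁻ is absent, so MorM is active.
Ni²⁺ is present, so IrpS is active.
With repressor MorM bound, *nolD* is not transcribed.
So NolD is not produced.
Cu²⁺ is present, so LomD is inactive.
With no repressor bound, *irpL* is transcribed.
So IrpL is produced and active.
Co²⁺ is present, so KosN is inactive.
Fe²⁺ is absent, so PurM is inactive.
Required activator PurM is absent, so *rudD* is not transcribed.
So RudD is not produced.
With repressor IrpL bound, *mibY* is not transcribed.
So MibY is not produced.
Required activator NolD is absent, so *kepR* is not transcribed.
So KepR is not produced.
Required activator QuvV is absent, so *fenC* is not transcribed.

OFF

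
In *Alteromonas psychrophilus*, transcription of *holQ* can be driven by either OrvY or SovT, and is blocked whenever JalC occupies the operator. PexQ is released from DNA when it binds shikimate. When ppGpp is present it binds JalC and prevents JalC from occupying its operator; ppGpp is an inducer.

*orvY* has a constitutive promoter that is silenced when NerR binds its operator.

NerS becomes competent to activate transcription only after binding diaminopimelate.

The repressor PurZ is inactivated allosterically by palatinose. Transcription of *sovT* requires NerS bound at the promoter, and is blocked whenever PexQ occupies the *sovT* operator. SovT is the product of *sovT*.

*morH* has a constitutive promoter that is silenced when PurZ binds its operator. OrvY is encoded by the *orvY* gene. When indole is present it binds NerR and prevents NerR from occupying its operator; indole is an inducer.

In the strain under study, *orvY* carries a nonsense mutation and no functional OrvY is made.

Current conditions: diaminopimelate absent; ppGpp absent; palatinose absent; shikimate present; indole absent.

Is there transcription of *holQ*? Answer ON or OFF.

OFF

ppGpp is absent, so JalC is active.
OrvY is non-functional in this strain, so it has no effect.
Shikimate is present, so PexQ is inactive.
Diaminopimelate is absent, so NerS is inactive.
Required activator NerS is absent, so *sovT* is not transcribed.
So SovT is not produced.
With repressor JalC bound, *holQ* is not transcribed.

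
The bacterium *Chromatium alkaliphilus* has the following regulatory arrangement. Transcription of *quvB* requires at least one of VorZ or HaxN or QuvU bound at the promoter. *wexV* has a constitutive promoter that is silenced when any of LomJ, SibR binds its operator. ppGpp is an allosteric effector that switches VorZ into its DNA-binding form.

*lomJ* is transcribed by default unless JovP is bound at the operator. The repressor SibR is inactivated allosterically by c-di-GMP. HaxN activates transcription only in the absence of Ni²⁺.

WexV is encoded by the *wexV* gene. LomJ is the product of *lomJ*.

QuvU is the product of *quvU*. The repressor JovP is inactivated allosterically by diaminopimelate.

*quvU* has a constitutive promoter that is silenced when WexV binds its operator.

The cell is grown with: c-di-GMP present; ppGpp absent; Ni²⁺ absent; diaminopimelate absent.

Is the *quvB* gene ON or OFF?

ppGpp is absent, so VorZ is inactive.
Ni²⁺ is absent, so HaxN is active.
Diaminopimelate is absent, so JovP is active.
With repressor JovP bound, *lomJ* is not transcribed.
So LomJ is not produced.
c-di-GMP is present, so SibR is inactive.
With no repressor bound, *wexV* is transcribed.
So WexV is produced and active.
With repressor WexV bound, *quvU* is not transcribed.
So QuvU is not produced.
Activator HaxN is present, so *quvB* is transcribed.

ON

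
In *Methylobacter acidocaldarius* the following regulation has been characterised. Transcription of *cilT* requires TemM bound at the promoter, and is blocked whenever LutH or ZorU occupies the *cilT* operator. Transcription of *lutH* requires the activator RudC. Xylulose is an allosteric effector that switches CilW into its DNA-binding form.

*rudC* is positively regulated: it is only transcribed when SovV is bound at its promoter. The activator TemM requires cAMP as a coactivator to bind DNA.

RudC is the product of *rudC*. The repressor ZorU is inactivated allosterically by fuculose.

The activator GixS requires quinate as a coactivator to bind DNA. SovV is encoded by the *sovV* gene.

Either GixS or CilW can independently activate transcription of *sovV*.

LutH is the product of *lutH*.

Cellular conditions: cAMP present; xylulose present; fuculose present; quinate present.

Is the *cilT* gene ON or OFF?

OFF

Quinate is present, so GixS is active.
Xylulose is present, so CilW is active.
Activator GixS is present, so *sovV* is transcribed.
So SovV is produced and active.
No repressor is bound and SovV is active, so *rudC* is transcribed.
So RudC is produced and active.
No repressor is bound and RudC is active, so *lutH* is transcribed.
So LutH is produced and active.
cAMP is present, so TemM is active.
Fuculose is present, so ZorU is inactive.
With repressor LutH bound, *cilT* is not transcribed.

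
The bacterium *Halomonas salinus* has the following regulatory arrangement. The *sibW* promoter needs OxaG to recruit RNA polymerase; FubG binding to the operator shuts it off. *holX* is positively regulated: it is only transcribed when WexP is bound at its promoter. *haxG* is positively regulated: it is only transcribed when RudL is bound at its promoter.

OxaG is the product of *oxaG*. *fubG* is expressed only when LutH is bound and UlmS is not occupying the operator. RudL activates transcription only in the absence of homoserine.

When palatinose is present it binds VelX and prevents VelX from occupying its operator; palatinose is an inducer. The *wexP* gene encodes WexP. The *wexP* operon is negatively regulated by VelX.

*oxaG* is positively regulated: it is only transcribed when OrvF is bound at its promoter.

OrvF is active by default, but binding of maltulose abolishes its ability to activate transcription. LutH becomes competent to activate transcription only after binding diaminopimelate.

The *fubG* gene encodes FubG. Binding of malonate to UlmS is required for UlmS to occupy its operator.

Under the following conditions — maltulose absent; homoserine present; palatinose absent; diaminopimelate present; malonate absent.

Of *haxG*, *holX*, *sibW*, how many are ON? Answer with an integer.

Homoserine is present, so RudL is inactive.
Required activator RudL is absent, so *haxG* is not transcribed.
→ *haxG* is OFF.
Palatinose is absent, so VelX is active.
With repressor VelX bound, *wexP* is not transcribed.
So WexP is not produced.
Required activator WexP is absent, so *holX* is not transcribed.
→ *holX* is OFF.
Diaminopimelate is present, so LutH is active.
Malonate is absent, so UlmS is inactive.
No repressor is bound and LutH is active, so *fubG* is transcribed.
So FubG is produced and active.
Maltulose is absent, so OrvF is active.
No repressor is bound and OrvF is active, so *oxaG* is transcribed.
So OxaG is produced and active.
With repressor FubG bound, *sibW* is not transcribed.
→ *sibW* is OFF.
0 of the 3 genes are transcribed.

0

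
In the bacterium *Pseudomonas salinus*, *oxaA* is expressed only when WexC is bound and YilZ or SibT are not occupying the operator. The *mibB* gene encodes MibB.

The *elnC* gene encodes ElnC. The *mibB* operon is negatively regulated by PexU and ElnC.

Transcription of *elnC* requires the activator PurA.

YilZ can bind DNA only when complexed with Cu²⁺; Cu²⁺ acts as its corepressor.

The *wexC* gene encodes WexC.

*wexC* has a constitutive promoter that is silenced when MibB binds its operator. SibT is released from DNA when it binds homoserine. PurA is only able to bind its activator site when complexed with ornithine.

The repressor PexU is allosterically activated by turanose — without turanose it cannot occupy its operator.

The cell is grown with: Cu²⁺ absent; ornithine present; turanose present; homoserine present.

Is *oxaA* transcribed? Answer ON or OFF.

ON

Turanose is present, so PexU is active.
Ornithine is present, so PurA is active.
No repressor is bound and PurA is active, so *elnC* is transcribed.
So ElnC is produced and active.
With repressor PexU bound, *mibB* is not transcribed.
So MibB is not produced.
With no repressor bound, *wexC* is transcribed.
So WexC is produced and active.
Cu²⁺ is absent, so YilZ is inactive.
Homoserine is present, so SibT is inactive.
No repressor is bound and WexC is active, so *oxaA* is transcribed.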